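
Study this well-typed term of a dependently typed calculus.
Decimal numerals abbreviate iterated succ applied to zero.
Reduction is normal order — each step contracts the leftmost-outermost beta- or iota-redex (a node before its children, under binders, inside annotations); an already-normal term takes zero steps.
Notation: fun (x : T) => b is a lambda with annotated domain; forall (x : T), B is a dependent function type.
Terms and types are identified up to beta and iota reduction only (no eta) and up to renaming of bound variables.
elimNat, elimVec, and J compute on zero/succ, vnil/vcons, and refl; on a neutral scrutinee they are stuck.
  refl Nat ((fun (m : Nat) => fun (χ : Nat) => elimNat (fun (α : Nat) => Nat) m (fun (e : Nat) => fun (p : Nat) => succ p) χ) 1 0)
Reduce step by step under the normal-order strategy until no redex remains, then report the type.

reduction (normal order):
  refl Nat ((fun (m : Nat) => fun (χ : Nat) => elimNat (fun (α : Nat) => Nat) m (fun (e : Nat) => fun (p : Nat) => succ p) χ) 1 0)
  ~> refl Nat ((fun (m : Nat) => elimNat (fun (χ : Nat) => Nat) 1 (fun (α : Nat) => fun (e : Nat) => succ e) m) 0)
  ~> refl Nat (elimNat (fun (m : Nat) => Nat) 1 (fun (χ : Nat) => fun (α : Nat) => succ α) 0)
  ~> refl Nat 1
the term's type:
  Eq Nat 1 1


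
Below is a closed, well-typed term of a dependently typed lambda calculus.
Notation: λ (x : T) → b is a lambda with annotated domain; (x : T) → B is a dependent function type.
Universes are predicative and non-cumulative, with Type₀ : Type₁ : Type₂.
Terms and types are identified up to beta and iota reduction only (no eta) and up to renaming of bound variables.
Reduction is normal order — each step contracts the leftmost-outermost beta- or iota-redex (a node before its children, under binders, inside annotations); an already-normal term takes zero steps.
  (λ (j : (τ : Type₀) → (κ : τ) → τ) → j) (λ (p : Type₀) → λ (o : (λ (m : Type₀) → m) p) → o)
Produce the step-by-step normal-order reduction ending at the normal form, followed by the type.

normal-order reduction sequence:
  (λ (j : (τ : Type₀) → (κ : τ) → τ) → j) (λ (p : Type₀) → λ (o : (λ (m : Type₀) → m) p) → o)
  ~> λ (j : Type₀) → λ (τ : (λ (κ : Type₀) → κ) j) → τ
  ~> λ (j : Type₀) → λ (τ : j) → τ
inferred type:
  (j : Type₀) → (τ : j) → j


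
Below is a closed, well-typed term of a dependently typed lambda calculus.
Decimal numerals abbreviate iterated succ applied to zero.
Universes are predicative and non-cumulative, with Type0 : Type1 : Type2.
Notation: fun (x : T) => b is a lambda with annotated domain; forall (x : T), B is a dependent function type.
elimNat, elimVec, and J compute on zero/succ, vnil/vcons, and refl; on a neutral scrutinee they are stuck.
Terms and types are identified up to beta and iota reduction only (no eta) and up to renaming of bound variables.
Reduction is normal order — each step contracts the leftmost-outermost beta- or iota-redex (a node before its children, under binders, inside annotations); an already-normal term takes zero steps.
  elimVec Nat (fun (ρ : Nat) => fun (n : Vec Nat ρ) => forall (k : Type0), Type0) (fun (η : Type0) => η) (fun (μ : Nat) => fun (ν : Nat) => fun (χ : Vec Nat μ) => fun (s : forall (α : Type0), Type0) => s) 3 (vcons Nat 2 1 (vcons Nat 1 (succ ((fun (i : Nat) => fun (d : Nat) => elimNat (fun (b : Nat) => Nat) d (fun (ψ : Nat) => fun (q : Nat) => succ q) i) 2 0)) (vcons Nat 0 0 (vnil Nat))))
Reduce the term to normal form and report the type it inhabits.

resulting normal form:
  fun (ρ : Type0) => ρ
type:
  forall (ρ : Type0), Type0


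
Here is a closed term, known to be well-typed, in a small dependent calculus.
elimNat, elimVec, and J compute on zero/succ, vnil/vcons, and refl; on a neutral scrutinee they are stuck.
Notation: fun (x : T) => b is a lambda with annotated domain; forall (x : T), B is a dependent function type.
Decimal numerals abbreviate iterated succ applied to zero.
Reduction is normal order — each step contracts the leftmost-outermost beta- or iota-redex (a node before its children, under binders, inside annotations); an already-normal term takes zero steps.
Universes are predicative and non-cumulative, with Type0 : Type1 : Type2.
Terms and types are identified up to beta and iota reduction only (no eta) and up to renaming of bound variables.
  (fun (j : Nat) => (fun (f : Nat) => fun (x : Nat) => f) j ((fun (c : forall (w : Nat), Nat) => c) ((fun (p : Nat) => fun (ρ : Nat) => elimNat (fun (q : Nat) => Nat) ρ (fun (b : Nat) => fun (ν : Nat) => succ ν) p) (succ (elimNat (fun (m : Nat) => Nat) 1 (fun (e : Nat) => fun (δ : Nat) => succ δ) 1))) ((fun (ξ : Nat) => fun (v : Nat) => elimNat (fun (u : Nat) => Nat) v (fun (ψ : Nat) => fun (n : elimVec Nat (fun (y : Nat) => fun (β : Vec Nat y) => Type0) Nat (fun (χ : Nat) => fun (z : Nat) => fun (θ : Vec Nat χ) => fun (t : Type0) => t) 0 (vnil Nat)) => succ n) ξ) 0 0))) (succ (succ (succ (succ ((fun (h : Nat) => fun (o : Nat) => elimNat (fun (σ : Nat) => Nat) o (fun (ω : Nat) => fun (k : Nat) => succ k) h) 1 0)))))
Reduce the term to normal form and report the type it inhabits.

normal form:
  5
type:
  Nat
observation: the first redex contracted is a beta-redex; the normal form is reached in 9 normal-order steps.


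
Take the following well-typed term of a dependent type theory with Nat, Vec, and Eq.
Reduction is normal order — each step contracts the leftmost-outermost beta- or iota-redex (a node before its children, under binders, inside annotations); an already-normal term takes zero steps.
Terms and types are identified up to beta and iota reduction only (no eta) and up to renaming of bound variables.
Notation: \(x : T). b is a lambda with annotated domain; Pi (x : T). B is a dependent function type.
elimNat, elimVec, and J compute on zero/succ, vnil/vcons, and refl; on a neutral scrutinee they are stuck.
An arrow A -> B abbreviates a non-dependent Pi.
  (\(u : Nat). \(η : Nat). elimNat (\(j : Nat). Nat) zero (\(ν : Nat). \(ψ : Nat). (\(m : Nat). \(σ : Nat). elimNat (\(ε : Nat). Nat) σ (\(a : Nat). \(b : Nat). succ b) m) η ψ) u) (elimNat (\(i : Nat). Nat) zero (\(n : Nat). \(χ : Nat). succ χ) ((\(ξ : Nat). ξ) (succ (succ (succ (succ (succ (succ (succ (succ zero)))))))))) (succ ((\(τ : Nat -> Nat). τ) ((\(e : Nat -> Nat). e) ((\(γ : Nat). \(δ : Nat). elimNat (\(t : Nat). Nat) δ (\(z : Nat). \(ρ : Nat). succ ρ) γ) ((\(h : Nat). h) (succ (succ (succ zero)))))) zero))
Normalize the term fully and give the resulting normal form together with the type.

reduced normal form:
  succ (succ (succ (succ (succ (succ (succ (succ (succ (succ (succ (succ (succ (succ (succ (succ (succ (succ (succ (succ (succ (succ (succ (succ (succ (succ (succ (succ (succ (succ (succ (succ zero)))))))))))))))))))))))))))))))
type:
  Nat


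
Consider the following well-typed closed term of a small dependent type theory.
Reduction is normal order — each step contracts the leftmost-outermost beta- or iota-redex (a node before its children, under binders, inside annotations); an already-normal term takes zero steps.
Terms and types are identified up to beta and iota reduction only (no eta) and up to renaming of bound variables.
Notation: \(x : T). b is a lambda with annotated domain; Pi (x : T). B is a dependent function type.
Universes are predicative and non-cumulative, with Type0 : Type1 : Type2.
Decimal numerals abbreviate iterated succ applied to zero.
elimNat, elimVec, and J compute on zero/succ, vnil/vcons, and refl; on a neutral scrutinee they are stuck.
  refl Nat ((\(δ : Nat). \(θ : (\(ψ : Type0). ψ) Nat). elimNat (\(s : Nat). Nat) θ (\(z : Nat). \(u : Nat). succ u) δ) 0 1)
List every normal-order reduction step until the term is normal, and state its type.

reduction (normal order):
  refl Nat ((\(δ : Nat). \(θ : (\(ψ : Type0). ψ) Nat). elimNat (\(s : Nat). Nat) θ (\(z : Nat). \(u : Nat). succ u) δ) 0 1)
  ~> refl Nat ((\(δ : (\(θ : Type0). θ) Nat). elimNat (\(ψ : Nat). Nat) δ (\(s : Nat). \(z : Nat). succ z) 0) 1)
  ~> refl Nat (elimNat (\(δ : Nat). Nat) 1 (\(θ : Nat). \(ψ : Nat). succ ψ) 0)
  ~> refl Nat 1
type:
  Eq Nat 1 1


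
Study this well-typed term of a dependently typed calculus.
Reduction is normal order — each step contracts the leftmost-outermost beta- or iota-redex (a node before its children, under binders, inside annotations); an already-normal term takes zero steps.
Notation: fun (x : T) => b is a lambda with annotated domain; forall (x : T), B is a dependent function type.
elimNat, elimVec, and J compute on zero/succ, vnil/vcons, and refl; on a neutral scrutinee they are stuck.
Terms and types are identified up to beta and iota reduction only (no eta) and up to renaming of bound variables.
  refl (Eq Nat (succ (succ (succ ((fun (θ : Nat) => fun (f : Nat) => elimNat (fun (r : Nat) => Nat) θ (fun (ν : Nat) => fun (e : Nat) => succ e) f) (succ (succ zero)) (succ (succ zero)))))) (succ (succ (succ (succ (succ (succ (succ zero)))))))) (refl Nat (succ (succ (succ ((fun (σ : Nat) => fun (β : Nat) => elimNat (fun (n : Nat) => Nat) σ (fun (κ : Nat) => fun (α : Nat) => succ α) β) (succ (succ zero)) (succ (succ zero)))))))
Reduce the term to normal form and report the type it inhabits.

resulting normal form:
  refl (Eq Nat (succ (succ (succ (succ (succ (succ (succ zero))))))) (succ (succ (succ (succ (succ (succ (succ zero)))))))) (refl Nat (succ (succ (succ (succ (succ (succ (succ zero))))))))
type:
  Eq (Eq Nat (succ (succ (succ (succ (succ (succ (succ zero))))))) (succ (succ (succ (succ (succ (succ (succ zero)))))))) (refl Nat (succ (succ (succ (succ (succ (succ (succ zero)))))))) (refl Nat (succ (succ (succ (succ (succ (succ (succ zero))))))))


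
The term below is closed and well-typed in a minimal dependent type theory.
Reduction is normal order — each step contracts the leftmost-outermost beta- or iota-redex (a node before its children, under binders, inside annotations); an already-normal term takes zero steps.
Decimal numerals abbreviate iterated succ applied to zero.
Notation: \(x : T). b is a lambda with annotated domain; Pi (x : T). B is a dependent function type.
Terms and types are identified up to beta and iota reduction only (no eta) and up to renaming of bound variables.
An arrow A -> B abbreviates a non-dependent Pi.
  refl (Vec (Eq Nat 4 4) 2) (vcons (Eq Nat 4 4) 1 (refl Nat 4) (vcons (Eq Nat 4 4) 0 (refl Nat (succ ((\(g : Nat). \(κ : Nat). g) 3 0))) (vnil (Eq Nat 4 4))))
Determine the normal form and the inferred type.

normal form:
  refl (Vec (Eq Nat 4 4) 2) (vcons (Eq Nat 4 4) 1 (refl Nat 4) (vcons (Eq Nat 4 4) 0 (refl Nat 4) (vnil (Eq Nat 4 4))))
type:
  Eq (Vec (Eq Nat 4 4) 2) (vcons (Eq Nat 4 4) 1 (refl Nat 4) (vcons (Eq Nat 4 4) 0 (refl Nat 4) (vnil (Eq Nat 4 4)))) (vcons (Eq Nat 4 4) 1 (refl Nat 4) (vcons (Eq Nat 4 4) 0 (refl Nat 4) (vnil (Eq Nat 4 4))))
observation: contracting a beta-redex first, the term normalizes in 2 steps.


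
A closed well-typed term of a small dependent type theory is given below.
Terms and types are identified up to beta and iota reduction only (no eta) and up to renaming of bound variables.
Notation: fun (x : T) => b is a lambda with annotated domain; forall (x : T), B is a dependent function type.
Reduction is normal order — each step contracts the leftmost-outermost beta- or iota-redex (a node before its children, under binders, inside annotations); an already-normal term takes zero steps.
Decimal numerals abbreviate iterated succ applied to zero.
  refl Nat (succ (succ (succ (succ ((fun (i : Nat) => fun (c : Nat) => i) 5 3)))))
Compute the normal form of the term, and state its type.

normal form:
  refl Nat 9
type:
  Eq Nat 9 9
observation: normalization takes exactly 2 steps under the normal-order strategy.


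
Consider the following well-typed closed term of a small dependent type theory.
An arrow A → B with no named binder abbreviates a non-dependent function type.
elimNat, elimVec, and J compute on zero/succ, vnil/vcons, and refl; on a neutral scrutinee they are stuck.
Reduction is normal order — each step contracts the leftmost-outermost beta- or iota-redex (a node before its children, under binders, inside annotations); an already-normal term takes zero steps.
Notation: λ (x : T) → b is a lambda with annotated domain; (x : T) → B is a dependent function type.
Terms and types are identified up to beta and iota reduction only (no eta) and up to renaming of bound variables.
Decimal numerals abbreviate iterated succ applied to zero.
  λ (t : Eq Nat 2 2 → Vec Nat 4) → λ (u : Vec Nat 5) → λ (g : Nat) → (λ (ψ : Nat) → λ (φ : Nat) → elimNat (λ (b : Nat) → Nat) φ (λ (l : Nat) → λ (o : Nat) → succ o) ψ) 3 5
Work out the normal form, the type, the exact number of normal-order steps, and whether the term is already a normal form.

resulting normal form:
  λ (t : Eq Nat 2 2 → Vec Nat 4) → λ (u : Vec Nat 5) → λ (g : Nat) → 8
the term's type:
  (Eq Nat 2 2 → Vec Nat 4) → Vec Nat 5 → Nat → Nat
normal-order step count: 12
started in normal form: no
first redex: a beta-redex


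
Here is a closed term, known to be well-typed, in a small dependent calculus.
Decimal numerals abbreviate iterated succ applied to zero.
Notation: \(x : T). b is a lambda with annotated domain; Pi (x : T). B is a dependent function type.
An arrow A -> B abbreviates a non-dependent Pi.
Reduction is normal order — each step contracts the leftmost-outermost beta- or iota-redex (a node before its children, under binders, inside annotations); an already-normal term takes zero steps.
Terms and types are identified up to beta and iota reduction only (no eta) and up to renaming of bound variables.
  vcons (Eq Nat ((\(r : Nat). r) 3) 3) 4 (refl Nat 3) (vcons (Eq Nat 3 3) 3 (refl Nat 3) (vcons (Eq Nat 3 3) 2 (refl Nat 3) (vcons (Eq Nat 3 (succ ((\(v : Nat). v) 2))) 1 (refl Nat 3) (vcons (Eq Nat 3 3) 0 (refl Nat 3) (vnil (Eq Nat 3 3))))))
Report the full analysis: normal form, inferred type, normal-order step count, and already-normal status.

reduced normal form:
  vcons (Eq Nat 3 3) 4 (refl Nat 3) (vcons (Eq Nat 3 3) 3 (refl Nat 3) (vcons (Eq Nat 3 3) 2 (refl Nat 3) (vcons (Eq Nat 3 3) 1 (refl Nat 3) (vcons (Eq Nat 3 3) 0 (refl Nat 3) (vnil (Eq Nat 3 3))))))
inferred type:
  Vec (Eq Nat 3 3) 5
reduction steps (normal order): 2
term was already normal: no
first redex: a beta-redex


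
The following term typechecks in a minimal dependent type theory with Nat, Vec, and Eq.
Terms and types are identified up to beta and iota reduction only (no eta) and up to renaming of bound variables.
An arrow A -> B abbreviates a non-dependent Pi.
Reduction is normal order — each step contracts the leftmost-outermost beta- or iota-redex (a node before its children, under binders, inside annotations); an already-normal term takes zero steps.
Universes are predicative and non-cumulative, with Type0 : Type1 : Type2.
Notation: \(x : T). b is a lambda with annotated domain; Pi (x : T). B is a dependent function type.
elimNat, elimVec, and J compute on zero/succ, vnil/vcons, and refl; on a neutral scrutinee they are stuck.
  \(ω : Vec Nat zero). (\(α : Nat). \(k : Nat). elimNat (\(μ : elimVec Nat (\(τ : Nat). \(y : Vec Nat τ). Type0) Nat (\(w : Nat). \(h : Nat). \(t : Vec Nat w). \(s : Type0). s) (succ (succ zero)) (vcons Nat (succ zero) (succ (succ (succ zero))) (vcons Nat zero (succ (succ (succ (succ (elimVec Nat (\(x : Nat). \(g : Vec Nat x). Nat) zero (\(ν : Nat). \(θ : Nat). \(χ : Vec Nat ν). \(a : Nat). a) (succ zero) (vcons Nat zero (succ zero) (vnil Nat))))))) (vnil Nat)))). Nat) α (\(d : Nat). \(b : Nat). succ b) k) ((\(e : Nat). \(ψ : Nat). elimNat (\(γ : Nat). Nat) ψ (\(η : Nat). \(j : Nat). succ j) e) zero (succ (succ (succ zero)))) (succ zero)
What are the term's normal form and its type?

resulting normal form:
  \(ω : Vec Nat zero). succ (succ (succ (succ zero)))
the term's type:
  Vec Nat zero -> Nat
observation: reduction starts at a beta-redex, and 9 normal-order steps reach the normal form.


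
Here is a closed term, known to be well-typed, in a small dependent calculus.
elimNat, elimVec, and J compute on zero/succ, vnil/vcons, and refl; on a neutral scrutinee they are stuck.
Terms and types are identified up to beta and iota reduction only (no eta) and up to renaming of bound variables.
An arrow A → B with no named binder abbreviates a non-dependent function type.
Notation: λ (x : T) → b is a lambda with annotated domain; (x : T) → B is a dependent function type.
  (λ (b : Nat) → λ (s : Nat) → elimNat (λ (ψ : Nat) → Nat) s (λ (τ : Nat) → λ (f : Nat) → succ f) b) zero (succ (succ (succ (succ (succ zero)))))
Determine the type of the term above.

the term's type:
  Nat


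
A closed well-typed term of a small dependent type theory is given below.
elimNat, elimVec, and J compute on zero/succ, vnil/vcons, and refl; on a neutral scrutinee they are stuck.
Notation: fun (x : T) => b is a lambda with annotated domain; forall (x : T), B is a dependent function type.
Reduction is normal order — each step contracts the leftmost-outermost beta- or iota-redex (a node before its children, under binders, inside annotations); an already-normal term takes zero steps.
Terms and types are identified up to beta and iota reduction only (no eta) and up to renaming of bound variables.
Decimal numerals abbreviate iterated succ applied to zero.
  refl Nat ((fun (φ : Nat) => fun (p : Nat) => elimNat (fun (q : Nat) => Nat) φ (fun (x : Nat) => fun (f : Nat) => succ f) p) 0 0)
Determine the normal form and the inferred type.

reduced normal form:
  refl Nat 0
inferred type:
  Eq Nat 0 0
observation: 3 normal-order steps separate the term from its normal form.


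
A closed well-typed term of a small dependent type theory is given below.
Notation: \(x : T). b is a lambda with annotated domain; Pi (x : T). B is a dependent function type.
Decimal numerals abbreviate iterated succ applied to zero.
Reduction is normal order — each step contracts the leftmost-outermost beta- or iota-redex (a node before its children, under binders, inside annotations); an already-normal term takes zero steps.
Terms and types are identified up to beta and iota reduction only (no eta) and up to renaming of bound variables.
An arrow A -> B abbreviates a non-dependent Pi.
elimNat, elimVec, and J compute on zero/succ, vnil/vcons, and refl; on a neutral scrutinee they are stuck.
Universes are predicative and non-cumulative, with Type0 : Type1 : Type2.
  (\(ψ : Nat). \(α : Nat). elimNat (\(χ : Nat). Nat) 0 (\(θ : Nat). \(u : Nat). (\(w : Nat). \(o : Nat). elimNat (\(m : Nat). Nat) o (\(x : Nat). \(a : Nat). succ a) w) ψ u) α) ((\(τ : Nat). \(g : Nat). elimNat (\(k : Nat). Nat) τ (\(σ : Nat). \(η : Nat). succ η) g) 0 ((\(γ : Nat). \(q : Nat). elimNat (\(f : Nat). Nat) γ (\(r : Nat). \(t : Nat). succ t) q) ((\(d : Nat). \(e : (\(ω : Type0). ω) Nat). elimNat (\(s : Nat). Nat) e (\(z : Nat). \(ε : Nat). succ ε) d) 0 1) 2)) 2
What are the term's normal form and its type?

reduced normal form:
  6
type:
  Nat
observation: the first redex contracted is a beta-redex; the normal form is reached in 81 normal-order steps.


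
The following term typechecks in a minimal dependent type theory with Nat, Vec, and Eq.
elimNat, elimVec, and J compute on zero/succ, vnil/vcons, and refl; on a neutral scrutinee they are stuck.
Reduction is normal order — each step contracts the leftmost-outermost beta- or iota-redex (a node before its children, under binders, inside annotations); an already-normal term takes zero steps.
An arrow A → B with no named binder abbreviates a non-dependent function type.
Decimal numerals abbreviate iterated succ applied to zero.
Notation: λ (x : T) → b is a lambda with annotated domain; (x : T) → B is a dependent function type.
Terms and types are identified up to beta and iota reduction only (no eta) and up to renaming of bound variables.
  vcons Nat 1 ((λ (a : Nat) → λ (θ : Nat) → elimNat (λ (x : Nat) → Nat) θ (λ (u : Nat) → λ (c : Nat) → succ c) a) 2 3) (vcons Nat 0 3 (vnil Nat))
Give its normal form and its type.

normal form:
  vcons Nat 1 5 (vcons Nat 0 3 (vnil Nat))
inferred type:
  Vec Nat 2
observation: 9 normal-order steps separate the term from its normal form.


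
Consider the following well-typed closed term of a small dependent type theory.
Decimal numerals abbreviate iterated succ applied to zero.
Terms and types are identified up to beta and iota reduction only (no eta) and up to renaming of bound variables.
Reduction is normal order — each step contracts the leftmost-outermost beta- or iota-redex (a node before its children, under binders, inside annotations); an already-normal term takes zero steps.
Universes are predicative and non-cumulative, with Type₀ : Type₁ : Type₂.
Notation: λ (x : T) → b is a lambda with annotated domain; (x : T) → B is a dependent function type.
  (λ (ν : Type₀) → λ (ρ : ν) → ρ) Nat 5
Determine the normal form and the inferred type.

reduced normal form:
  5
type:
  Nat


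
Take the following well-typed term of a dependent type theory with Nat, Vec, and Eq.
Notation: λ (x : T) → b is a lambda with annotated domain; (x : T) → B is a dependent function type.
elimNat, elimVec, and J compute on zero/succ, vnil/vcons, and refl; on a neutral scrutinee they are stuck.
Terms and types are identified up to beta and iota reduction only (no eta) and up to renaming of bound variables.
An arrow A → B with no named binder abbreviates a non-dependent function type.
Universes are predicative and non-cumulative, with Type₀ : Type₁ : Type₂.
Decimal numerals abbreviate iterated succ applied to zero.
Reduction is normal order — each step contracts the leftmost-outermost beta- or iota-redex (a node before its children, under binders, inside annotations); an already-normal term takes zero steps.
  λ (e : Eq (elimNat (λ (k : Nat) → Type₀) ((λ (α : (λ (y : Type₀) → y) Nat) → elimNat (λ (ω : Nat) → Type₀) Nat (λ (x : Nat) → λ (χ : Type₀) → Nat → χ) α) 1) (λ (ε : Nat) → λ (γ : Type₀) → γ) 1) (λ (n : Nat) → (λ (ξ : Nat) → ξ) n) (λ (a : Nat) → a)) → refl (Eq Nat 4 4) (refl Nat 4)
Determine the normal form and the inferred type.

normal form:
  λ (e : Eq (Nat → Nat) (λ (k : Nat) → k) (λ (α : Nat) → α)) → refl (Eq Nat 4 4) (refl Nat 4)
the term's type:
  Eq (Nat → Nat) (λ (e : Nat) → e) (λ (k : Nat) → k) → Eq (Eq Nat 4 4) (refl Nat 4) (refl Nat 4)
observation: the first redex contracted is an elimNat iota-redex; the normal form is reached in 10 normal-order steps.


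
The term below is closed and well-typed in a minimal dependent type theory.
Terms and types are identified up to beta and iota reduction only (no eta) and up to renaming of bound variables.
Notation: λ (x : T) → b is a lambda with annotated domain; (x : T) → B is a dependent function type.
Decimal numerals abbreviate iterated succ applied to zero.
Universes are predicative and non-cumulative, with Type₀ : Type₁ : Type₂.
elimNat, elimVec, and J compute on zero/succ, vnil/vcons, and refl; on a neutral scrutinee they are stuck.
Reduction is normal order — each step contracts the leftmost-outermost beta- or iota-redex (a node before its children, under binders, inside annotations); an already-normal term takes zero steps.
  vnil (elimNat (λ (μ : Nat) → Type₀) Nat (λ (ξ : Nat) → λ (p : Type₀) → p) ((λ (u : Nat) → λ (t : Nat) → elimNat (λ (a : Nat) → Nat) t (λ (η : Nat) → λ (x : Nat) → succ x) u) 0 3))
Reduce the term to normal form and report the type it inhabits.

resulting normal form:
  vnil Nat
the term's type:
  Vec Nat 0


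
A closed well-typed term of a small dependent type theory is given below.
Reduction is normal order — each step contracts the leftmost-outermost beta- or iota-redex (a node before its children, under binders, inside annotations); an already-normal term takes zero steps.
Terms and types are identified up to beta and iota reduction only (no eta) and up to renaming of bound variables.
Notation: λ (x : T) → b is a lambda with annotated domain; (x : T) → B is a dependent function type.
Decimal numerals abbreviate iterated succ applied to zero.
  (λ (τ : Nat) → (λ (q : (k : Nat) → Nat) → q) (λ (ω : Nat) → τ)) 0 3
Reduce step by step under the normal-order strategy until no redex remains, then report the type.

reduction (normal order):
  (λ (τ : Nat) → (λ (q : (k : Nat) → Nat) → q) (λ (ω : Nat) → τ)) 0 3
  ~> (λ (τ : (q : Nat) → Nat) → τ) (λ (k : Nat) → 0) 3
  ~> (λ (τ : Nat) → 0) 3
  ~> 0
inferred type:
  Nat


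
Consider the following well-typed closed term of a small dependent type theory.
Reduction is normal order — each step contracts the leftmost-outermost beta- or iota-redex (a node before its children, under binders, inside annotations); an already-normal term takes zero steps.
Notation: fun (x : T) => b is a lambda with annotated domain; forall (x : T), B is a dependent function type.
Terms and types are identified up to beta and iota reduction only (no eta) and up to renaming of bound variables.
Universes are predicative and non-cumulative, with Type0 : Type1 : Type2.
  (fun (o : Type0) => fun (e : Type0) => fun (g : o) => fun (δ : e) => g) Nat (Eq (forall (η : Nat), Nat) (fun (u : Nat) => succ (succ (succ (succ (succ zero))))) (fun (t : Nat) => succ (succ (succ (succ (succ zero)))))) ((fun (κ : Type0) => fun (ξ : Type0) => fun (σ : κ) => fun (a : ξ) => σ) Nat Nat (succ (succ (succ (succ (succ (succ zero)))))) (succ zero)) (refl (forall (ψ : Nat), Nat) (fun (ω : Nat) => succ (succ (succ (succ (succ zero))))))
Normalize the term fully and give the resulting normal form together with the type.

reduced normal form:
  succ (succ (succ (succ (succ (succ zero)))))
the term's type:
  Nat
observation: the first redex contracted is a beta-redex; the normal form is reached in 8 normal-order steps.


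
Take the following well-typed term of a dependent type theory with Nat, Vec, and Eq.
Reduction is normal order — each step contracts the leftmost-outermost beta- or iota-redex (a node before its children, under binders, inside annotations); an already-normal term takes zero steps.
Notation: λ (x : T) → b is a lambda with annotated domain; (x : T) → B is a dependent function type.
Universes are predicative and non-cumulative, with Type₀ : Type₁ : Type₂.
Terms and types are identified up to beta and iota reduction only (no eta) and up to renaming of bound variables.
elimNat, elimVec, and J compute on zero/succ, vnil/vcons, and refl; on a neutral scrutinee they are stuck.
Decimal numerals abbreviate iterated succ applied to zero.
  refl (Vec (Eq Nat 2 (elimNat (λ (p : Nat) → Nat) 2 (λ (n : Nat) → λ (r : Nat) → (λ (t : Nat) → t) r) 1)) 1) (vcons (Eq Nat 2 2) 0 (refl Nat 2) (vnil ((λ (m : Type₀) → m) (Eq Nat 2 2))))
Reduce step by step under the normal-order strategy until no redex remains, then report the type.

normal-order reduction:
  refl (Vec (Eq Nat 2 (elimNat (λ (p : Nat) → Nat) 2 (λ (n : Nat) → λ (r : Nat) → (λ (t : Nat) → t) r) 1)) 1) (vcons (Eq Nat 2 2) 0 (refl Nat 2) (vnil ((λ (m : Type₀) → m) (Eq Nat 2 2))))
  ~> refl (Vec (Eq Nat 2 ((λ (p : Nat) → λ (n : Nat) → (λ (r : Nat) → r) n) 0 (elimNat (λ (t : Nat) → Nat) 2 (λ (m : Nat) → λ (b : Nat) → (λ (θ : Nat) → θ) b) 0))) 1) (vcons (Eq Nat 2 2) 0 (refl Nat 2) (vnil ((λ (ζ : Type₀) → ζ) (Eq Nat 2 2))))
  ~> refl (Vec (Eq Nat 2 ((λ (p : Nat) → (λ (n : Nat) → n) p) (elimNat (λ (r : Nat) → Nat) 2 (λ (t : Nat) → λ (m : Nat) → (λ (b : Nat) → b) m) 0))) 1) (vcons (Eq Nat 2 2) 0 (refl Nat 2) (vnil ((λ (θ : Type₀) → θ) (Eq Nat 2 2))))
  ~> refl (Vec (Eq Nat 2 ((λ (p : Nat) → p) (elimNat (λ (n : Nat) → Nat) 2 (λ (r : Nat) → λ (t : Nat) → (λ (m : Nat) → m) t) 0))) 1) (vcons (Eq Nat 2 2) 0 (refl Nat 2) (vnil ((λ (b : Type₀) → b) (Eq Nat 2 2))))
  ~> refl (Vec (Eq Nat 2 (elimNat (λ (p : Nat) → Nat) 2 (λ (n : Nat) → λ (r : Nat) → (λ (t : Nat) → t) r) 0)) 1) (vcons (Eq Nat 2 2) 0 (refl Nat 2) (vnil ((λ (m : Type₀) → m) (Eq Nat 2 2))))
  ~> refl (Vec (Eq Nat 2 2) 1) (vcons (Eq Nat 2 2) 0 (refl Nat 2) (vnil ((λ (p : Type₀) → p) (Eq Nat 2 2))))
  ~> refl (Vec (Eq Nat 2 2) 1) (vcons (Eq Nat 2 2) 0 (refl Nat 2) (vnil (Eq Nat 2 2)))
inferred type:
  Eq (Vec (Eq Nat 2 2) 1) (vcons (Eq Nat 2 2) 0 (refl Nat 2) (vnil (Eq Nat 2 2))) (vcons (Eq Nat 2 2) 0 (refl Nat 2) (vnil (Eq Nat 2 2)))


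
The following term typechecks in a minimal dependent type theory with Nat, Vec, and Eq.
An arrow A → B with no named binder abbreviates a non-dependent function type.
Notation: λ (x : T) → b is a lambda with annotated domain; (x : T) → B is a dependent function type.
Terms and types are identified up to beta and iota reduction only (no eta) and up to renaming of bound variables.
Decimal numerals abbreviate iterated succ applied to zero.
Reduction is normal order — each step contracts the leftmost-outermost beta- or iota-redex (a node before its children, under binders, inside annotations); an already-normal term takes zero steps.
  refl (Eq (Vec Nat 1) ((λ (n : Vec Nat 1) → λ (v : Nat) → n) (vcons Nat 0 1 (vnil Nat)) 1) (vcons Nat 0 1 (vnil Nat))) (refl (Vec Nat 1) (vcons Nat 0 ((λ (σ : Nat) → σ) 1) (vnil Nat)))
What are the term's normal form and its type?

reduced normal form:
  refl (Eq (Vec Nat 1) (vcons Nat 0 1 (vnil Nat)) (vcons Nat 0 1 (vnil Nat))) (refl (Vec Nat 1) (vcons Nat 0 1 (vnil Nat)))
type:
  Eq (Eq (Vec Nat 1) (vcons Nat 0 1 (vnil Nat)) (vcons Nat 0 1 (vnil Nat))) (refl (Vec Nat 1) (vcons Nat 0 1 (vnil Nat))) (refl (Vec Nat 1) (vcons Nat 0 1 (vnil Nat)))
observation: the first redex contracted is a beta-redex; the normal form is reached in 3 normal-order steps.


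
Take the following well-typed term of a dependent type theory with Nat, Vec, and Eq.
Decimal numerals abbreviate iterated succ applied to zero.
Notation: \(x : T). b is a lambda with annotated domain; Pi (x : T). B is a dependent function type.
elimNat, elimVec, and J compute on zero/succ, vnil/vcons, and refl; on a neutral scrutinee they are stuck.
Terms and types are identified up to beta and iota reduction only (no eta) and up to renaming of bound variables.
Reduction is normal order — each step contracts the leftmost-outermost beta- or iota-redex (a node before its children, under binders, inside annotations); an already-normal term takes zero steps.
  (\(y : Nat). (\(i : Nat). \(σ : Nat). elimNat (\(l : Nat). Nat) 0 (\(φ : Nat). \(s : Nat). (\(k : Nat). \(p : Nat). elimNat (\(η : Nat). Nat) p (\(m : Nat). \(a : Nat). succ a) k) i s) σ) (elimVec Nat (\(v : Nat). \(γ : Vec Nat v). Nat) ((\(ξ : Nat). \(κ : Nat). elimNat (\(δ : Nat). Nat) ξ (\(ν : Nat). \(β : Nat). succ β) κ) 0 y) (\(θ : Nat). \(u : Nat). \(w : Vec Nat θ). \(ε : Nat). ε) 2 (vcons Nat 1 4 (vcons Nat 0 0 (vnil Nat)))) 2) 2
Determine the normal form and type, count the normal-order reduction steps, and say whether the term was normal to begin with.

resulting normal form:
  4
the term's type:
  Nat
reduction steps (normal order): 68
started in normal form: no
first contracted redex: a beta-redex


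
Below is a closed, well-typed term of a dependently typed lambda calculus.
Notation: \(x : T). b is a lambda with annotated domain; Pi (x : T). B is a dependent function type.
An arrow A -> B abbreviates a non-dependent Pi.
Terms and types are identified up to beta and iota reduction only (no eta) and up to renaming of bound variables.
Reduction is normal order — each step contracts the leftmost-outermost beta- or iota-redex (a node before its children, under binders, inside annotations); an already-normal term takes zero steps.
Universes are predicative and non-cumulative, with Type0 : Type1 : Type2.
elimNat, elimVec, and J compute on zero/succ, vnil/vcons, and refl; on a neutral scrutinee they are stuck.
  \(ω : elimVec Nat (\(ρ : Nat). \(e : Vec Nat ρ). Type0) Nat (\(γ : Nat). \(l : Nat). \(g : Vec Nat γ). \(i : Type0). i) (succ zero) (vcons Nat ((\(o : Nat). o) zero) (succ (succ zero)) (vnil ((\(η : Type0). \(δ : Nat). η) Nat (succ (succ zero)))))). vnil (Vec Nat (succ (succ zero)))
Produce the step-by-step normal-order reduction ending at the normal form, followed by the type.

reduction (normal order):
  \(ω : elimVec Nat (\(ρ : Nat). \(e : Vec Nat ρ). Type0) Nat (\(γ : Nat). \(l : Nat). \(g : Vec Nat γ). \(i : Type0). i) (succ zero) (vcons Nat ((\(o : Nat). o) zero) (succ (succ zero)) (vnil ((\(η : Type0). \(δ : Nat). η) Nat (succ (succ zero)))))). vnil (Vec Nat (succ (succ zero)))
  ~> \(ω : (\(ρ : Nat). \(e : Nat). \(γ : Vec Nat ρ). \(l : Type0). l) ((\(g : Nat). g) zero) (succ (succ zero)) (vnil ((\(i : Type0). \(o : Nat). i) Nat (succ (succ zero)))) (elimVec Nat (\(η : Nat). \(δ : Vec Nat η). Type0) Nat (\(χ : Nat). \(k : Nat). \(x : Vec Nat χ). \(q : Type0). q) ((\(c : Nat). c) zero) (vnil ((\(s : Type0). \(h : Nat). s) Nat (succ (succ zero)))))). vnil (Vec Nat (succ (succ zero)))
  ~> \(ω : (\(ρ : Nat). \(e : Vec Nat ((\(γ : Nat). γ) zero)). \(l : Type0). l) (succ (succ zero)) (vnil ((\(g : Type0). \(i : Nat). g) Nat (succ (succ zero)))) (elimVec Nat (\(o : Nat). \(η : Vec Nat o). Type0) Nat (\(δ : Nat). \(χ : Nat). \(k : Vec Nat δ). \(x : Type0). x) ((\(q : Nat). q) zero) (vnil ((\(c : Type0). \(s : Nat). c) Nat (succ (succ zero)))))). vnil (Vec Nat (succ (succ zero)))
  ~> \(ω : (\(ρ : Vec Nat ((\(e : Nat). e) zero)). \(γ : Type0). γ) (vnil ((\(l : Type0). \(g : Nat). l) Nat (succ (succ zero)))) (elimVec Nat (\(i : Nat). \(o : Vec Nat i). Type0) Nat (\(η : Nat). \(δ : Nat). \(χ : Vec Nat η). \(k : Type0). k) ((\(x : Nat). x) zero) (vnil ((\(q : Type0). \(c : Nat). q) Nat (succ (succ zero)))))). vnil (Vec Nat (succ (succ zero)))
  ~> \(ω : (\(ρ : Type0). ρ) (elimVec Nat (\(e : Nat). \(γ : Vec Nat e). Type0) Nat (\(l : Nat). \(g : Nat). \(i : Vec Nat l). \(o : Type0). o) ((\(η : Nat). η) zero) (vnil ((\(δ : Type0). \(χ : Nat). δ) Nat (succ (succ zero)))))). vnil (Vec Nat (succ (succ zero)))
  ~> \(ω : elimVec Nat (\(ρ : Nat). \(e : Vec Nat ρ). Type0) Nat (\(γ : Nat). \(l : Nat). \(g : Vec Nat γ). \(i : Type0). i) ((\(o : Nat). o) zero) (vnil ((\(η : Type0). \(δ : Nat). η) Nat (succ (succ zero))))). vnil (Vec Nat (succ (succ zero)))
  ~> \(ω : Nat). vnil (Vec Nat (succ (succ zero)))
type:
  Nat -> Vec (Vec Nat (succ (succ zero))) zero


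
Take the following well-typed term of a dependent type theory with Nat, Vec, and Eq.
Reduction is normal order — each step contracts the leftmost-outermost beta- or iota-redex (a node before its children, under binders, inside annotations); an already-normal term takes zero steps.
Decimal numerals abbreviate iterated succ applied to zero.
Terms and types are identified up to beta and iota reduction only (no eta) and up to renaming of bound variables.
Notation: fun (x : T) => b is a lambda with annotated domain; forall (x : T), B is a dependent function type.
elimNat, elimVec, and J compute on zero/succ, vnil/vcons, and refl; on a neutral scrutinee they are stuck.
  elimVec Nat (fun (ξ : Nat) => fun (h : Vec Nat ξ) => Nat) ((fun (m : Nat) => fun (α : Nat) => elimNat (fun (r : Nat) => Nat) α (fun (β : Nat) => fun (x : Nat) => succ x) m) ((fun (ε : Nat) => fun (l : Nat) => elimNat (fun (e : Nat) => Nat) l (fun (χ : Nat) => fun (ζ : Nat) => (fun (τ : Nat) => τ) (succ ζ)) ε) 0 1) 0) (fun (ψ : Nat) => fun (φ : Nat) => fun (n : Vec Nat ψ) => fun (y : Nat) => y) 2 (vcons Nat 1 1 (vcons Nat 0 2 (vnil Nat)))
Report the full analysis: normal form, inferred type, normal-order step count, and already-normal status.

normal form:
  1
inferred type:
  Nat
reduction steps (normal order): 20
term was already normal: no
first redex: an elimVec iota-redex


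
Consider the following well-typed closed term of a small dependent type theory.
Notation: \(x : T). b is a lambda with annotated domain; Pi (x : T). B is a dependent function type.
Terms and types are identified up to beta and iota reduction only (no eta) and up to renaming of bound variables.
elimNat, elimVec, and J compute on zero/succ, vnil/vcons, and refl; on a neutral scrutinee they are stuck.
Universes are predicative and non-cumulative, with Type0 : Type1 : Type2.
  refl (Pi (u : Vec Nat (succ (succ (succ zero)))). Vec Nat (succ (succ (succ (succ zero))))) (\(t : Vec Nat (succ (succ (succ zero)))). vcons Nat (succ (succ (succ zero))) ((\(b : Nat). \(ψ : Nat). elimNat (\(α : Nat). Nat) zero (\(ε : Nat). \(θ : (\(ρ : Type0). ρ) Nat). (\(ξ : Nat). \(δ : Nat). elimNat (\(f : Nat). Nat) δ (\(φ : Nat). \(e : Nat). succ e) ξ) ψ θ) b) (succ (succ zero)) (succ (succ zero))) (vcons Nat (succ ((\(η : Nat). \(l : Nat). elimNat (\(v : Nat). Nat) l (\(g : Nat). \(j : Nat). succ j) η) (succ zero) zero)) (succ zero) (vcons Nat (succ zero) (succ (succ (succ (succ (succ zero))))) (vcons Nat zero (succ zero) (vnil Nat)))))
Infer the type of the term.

the term's type:
  Eq (Pi (u : Vec Nat (succ (succ (succ zero)))). Vec Nat (succ (succ (succ (succ zero))))) (\(t : Vec Nat (succ (succ (succ zero)))). vcons Nat (succ (succ (succ zero))) (succ (succ (succ (succ zero)))) (vcons Nat (succ (succ zero)) (succ zero) (vcons Nat (succ zero) (succ (succ (succ (succ (succ zero))))) (vcons Nat zero (succ zero) (vnil Nat))))) (\(b : Vec Nat (succ (succ (succ zero)))). vcons Nat (succ (succ (succ zero))) (succ (succ (succ (succ zero)))) (vcons Nat (succ (succ zero)) (succ zero) (vcons Nat (succ zero) (succ (succ (succ (succ (succ zero))))) (vcons Nat zero (succ zero) (vnil Nat)))))


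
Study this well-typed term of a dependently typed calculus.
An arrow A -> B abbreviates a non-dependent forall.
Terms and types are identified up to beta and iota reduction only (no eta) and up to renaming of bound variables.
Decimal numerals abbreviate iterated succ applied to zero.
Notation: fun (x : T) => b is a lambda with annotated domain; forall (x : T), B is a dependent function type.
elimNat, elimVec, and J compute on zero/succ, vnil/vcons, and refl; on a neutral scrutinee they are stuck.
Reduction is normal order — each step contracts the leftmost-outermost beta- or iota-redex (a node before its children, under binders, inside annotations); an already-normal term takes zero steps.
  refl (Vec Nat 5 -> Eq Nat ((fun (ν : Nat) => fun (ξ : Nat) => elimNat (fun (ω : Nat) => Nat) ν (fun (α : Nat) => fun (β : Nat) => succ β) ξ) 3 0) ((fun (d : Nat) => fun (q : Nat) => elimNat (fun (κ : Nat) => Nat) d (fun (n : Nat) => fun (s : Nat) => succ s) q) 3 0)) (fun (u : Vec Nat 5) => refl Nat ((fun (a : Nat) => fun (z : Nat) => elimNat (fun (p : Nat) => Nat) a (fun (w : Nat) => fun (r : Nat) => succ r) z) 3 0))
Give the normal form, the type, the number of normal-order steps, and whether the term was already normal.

normal form:
  refl (Vec Nat 5 -> Eq Nat 3 3) (fun (ν : Vec Nat 5) => refl Nat 3)
the term's type:
  Eq (Vec Nat 5 -> Eq Nat 3 3) (fun (ν : Vec Nat 5) => refl Nat 3) (fun (ξ : Vec Nat 5) => refl Nat 3)
steps to reach normal form (normal order): 9
started in normal form: no
first contracted redex: a beta-redex


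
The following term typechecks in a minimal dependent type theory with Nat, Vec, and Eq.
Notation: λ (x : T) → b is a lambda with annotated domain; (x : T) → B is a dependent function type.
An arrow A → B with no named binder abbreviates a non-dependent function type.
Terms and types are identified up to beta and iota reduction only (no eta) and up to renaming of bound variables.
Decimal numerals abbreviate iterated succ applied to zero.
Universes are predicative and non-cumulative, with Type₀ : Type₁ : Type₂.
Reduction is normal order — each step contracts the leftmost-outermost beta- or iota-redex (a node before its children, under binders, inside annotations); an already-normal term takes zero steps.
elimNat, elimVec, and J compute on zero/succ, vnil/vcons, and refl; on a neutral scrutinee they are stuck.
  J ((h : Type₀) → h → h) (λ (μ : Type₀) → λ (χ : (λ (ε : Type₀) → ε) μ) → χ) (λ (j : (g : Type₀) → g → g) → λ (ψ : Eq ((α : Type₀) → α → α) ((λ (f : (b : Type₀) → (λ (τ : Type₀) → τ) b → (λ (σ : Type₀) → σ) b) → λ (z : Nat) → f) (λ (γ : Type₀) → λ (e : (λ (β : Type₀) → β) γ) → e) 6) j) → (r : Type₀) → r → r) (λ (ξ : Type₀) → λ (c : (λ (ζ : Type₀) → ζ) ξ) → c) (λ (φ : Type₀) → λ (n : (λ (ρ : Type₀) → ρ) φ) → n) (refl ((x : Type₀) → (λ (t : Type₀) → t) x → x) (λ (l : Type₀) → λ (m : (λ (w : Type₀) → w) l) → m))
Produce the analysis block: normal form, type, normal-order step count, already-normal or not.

normal form:
  λ (h : Type₀) → λ (μ : h) → μ
the term's type:
  (h : Type₀) → h → h
steps to reach normal form (normal order): 2
already normal: no
first contracted redex: a J iota-redex
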